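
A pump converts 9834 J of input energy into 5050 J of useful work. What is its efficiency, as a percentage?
η = W_out/W_in = 5050/9834 = 51.35%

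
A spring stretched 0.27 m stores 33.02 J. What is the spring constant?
k = 2·PE/x² = 2·33.02/(0.27)² = 905.9 N/m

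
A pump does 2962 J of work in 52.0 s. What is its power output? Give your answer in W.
P = W/t = 2962.0/52.0 = 56.96 W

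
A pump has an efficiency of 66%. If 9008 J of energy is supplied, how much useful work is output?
W_out = η·W_in = 0.66·9008 = 5945.28 J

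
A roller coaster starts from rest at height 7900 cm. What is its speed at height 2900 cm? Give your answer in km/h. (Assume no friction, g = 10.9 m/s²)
Convert to SI: h₁−h₂ = 50.0 m
mgh₁ = mgh₂ + ½mv² ⇒ v = √(2g(h₁−h₂)) = √(2·10.9·50.0) = 33.0151 m/s = 118.9 km/h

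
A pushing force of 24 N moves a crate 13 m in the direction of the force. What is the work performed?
W = F·d = (24)(13) = 312.0 J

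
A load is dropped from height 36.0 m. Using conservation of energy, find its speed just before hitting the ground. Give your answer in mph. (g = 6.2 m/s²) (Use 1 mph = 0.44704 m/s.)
mgh = ½mv² ⇒ v = √(2gh) = √(2·6.2·36.0) = 21.1282 m/s = 47.26 mph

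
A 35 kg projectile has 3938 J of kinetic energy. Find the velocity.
v = √(2·KE/m) = √(2·3938/35) = 15.0 m/s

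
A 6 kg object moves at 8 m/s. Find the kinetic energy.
KE = ½mv² = ½(6)(8)² = 192.0 J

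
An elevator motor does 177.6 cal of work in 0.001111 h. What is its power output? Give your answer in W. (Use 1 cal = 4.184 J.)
Convert to SI: W = 743.078 J, t = 3.9996 s
P = W/t = 743.078/3.9996 = 185.8 W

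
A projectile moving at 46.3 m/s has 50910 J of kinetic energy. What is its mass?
m = 2·KE/v² = 2·50910/(46.3)² = 47.5 kg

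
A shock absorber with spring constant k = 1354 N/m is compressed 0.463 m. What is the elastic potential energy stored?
PE = ½kx² = ½(1354)(0.463)² = 145.1 J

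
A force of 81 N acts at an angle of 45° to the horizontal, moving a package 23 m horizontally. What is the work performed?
W = F·d·cosθ = (81)(23)cos(45°) = 1317 J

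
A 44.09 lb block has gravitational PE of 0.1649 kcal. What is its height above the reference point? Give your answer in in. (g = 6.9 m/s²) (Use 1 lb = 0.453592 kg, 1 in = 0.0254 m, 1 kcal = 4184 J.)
Convert to SI: m = 19.9989 kg, PE = 689.942 J
h = PE/(mg) = 689.942/(19.9989·6.9) = 4.99986 m = 196.8 in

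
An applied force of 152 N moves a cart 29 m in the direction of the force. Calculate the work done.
W = F·d = (152)(29) = 4408 J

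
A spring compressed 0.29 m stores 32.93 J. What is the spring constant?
k = 2·PE/x² = 2·32.93/(0.29)² = 783.1 N/m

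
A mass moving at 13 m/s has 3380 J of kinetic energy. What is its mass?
m = 2·KE/v² = 2·3380/(13)² = 40.0 kg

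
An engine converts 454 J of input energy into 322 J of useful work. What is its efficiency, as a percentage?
η = W_out/W_in = 322/454 = 70.93%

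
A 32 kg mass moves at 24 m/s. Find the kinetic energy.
KE = ½mv² = ½(32)(24)² = 9216.0 J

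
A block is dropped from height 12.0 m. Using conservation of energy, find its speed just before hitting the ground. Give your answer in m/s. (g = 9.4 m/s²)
mgh = ½mv² ⇒ v = √(2gh) = √(2·9.4·12.0) = 15.02 m/s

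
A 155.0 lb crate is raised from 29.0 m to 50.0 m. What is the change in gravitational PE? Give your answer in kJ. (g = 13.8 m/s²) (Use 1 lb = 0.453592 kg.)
Convert to SI: m = 70.3068 kg, Δh = 21.0 m
ΔPE = mgΔh = (70.3068)(13.8)(21.0) = 20374.9 J = 20.37 kJ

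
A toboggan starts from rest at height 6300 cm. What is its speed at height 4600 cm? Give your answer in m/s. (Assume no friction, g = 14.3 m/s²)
Convert to SI: h₁−h₂ = 17.0 m
mgh₁ = mgh₂ + ½mv² ⇒ v = √(2g(h₁−h₂)) = √(2·14.3·17.0) = 22.05 m/s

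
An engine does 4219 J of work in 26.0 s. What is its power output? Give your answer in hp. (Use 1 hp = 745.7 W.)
P = W/t = 4219.0/26.0 = 162.269 W = 0.2176 hp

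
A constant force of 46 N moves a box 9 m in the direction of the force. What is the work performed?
W = F·d = (46)(9) = 414.0 J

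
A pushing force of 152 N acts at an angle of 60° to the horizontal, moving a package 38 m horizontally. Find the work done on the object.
W = F·d·cosθ = (152)(38)cos(60°) = 2888 J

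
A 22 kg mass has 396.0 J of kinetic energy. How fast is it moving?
v = √(2·KE/m) = √(2·396.0/22) = 6.0 m/s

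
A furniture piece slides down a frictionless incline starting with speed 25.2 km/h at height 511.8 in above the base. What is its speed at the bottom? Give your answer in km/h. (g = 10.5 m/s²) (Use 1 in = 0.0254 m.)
Convert to SI: v₀ = 7.0 m/s, h = 12.9997 m
½mv₀² + mgh = ½mv² ⇒ v = √(v₀² + 2gh) = √(7.0² + 2·10.5·12.9997) = 17.9442 m/s = 64.6 km/h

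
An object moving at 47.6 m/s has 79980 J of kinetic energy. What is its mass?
m = 2·KE/v² = 2·79980/(47.6)² = 70.6 kg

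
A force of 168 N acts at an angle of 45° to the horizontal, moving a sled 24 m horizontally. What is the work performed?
W = F·d·cosθ = (168)(24)cos(45°) = 2851 J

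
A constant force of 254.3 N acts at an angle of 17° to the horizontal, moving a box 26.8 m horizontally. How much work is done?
W = F·d·cosθ = (254.3)(26.8)cos(17°) = 6517 J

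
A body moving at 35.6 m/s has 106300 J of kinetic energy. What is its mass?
m = 2·KE/v² = 2·106300/(35.6)² = 167.8 kg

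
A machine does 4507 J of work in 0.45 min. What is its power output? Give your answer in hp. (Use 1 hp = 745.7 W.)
Convert to SI: W = 4507.0 J, t = 27.0 s
P = W/t = 4507.0/27.0 = 166.926 W = 0.2239 hp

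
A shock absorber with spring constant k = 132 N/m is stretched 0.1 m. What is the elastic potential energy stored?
PE = ½kx² = ½(132)(0.1)² = 0.66 J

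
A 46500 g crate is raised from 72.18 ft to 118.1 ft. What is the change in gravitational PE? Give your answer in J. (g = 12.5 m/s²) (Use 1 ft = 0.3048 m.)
Convert to SI: m = 46.5 kg, Δh = 13.9964 m
ΔPE = mgΔh = (46.5)(12.5)(13.9964) = 8135 J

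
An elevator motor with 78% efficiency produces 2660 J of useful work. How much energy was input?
W_in = W_out/η = 2660/0.78 = 3410 J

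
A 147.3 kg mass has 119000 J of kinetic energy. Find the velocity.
v = √(2·KE/m) = √(2·119000/147.3) = 40.2 m/s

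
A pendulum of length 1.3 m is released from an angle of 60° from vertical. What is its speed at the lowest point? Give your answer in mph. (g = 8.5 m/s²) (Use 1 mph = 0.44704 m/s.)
h = L(1 − cosθ) = 1.3(1 − cos60°) = 0.65 m
v = √(2gh) = √(2·8.5·0.65) = 3.32415 m/s = 7.436 mph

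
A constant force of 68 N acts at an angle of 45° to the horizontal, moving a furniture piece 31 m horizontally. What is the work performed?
W = F·d·cosθ = (68)(31)cos(45°) = 1491 J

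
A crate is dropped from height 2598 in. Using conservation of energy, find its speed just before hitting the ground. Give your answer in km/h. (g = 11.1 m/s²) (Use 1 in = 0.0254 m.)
Convert to SI: h = 65.9892 m
mgh = ½mv² ⇒ v = √(2gh) = √(2·11.1·65.9892) = 38.2748 m/s = 137.8 km/h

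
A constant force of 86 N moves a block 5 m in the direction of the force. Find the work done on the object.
W = F·d = (86)(5) = 430.0 J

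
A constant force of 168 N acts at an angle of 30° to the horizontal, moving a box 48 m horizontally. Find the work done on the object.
W = F·d·cosθ = (168)(48)cos(30°) = 6984 J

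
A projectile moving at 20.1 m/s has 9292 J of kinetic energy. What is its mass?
m = 2·KE/v² = 2·9292/(20.1)² = 46.0 kg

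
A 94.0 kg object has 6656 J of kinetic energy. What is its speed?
v = √(2·KE/m) = √(2·6656/94.0) = 11.9 m/s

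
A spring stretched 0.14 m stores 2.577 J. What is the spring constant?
k = 2·PE/x² = 2·2.577/(0.14)² = 263.0 N/m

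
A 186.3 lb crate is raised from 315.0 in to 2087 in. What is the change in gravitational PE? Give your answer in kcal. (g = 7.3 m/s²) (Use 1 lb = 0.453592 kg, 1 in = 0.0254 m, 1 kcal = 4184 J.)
Convert to SI: m = 84.5042 kg, Δh = 45.0088 m
ΔPE = mgΔh = (84.5042)(7.3)(45.0088) = 27765.1 J = 6.636 kcal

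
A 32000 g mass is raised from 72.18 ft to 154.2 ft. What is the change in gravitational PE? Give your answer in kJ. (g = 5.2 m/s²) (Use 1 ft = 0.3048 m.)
Convert to SI: m = 32.0 kg, Δh = 24.9997 m
ΔPE = mgΔh = (32.0)(5.2)(24.9997) = 4159.95 J = 4.16 kJ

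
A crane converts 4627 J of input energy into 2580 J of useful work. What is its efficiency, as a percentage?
η = W_out/W_in = 2580/4627 = 55.76%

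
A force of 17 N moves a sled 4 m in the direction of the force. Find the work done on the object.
W = F·d = (17)(4) = 68.0 J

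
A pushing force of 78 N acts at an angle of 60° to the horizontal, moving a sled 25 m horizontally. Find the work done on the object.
W = F·d·cosθ = (78)(25)cos(60°) = 975.0 J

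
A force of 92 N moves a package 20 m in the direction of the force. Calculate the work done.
W = F·d = (92)(20) = 1840 J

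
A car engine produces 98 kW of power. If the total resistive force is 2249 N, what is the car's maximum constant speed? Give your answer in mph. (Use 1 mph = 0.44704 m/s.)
P = Fv ⇒ v = P/F = 98000 W/2249.0 N = 43.5749 m/s = 97.47 mph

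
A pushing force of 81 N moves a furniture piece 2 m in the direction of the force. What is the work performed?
W = F·d = (81)(2) = 162.0 J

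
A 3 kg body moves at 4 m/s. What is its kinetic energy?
KE = ½mv² = ½(3)(4)² = 24.0 J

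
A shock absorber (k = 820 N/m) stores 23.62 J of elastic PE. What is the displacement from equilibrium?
x = √(2·PE/k) = √(2·23.62/820) = 0.24 m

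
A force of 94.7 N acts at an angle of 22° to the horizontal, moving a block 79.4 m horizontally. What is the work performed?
W = F·d·cosθ = (94.7)(79.4)cos(22°) = 6972 J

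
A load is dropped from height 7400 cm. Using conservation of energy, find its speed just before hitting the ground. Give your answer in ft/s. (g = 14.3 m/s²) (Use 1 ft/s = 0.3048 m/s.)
Convert to SI: h = 74.0 m
mgh = ½mv² ⇒ v = √(2gh) = √(2·14.3·74.0) = 46.0043 m/s = 150.9 ft/s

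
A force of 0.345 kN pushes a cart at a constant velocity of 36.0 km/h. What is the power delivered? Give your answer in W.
Convert to SI: F = 345.0 N, v = 10.0 m/s
P = Fv = (345.0)(10.0) = 3450 W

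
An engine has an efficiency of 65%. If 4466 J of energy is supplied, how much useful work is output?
W_out = η·W_in = 0.65·4466 = 2902.9 J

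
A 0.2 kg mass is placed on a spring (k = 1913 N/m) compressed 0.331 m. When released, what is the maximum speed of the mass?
½kx² = ½mv² ⇒ v = x√(k/m) = (0.331)√(1913/0.2) = 32.37 m/s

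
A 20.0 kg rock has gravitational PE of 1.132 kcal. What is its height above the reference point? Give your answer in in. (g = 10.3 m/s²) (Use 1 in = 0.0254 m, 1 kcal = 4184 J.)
Convert to SI: m = 20.0 kg, PE = 4736.29 J
h = PE/(mg) = 4736.29/(20.0·10.3) = 22.9917 m = 905.2 in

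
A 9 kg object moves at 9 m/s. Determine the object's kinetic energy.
KE = ½mv² = ½(9)(9)² = 364.5 J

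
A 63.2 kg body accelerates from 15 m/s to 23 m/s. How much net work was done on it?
W = ΔKE = ½m(v₂² − v₁²) = ½(63.2)(23² − 15²) = 9606.4 J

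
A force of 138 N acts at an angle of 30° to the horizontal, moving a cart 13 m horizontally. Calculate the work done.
W = F·d·cosθ = (138)(13)cos(30°) = 1554 J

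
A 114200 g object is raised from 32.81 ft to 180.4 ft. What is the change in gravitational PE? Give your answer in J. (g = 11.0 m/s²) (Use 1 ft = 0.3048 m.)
Convert to SI: m = 114.2 kg, Δh = 44.9854 m
ΔPE = mgΔh = (114.2)(11.0)(44.9854) = 56510 J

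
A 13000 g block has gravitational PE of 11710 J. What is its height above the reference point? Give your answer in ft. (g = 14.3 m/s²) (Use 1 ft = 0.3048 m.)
Convert to SI: m = 13.0 kg, PE = 11710.0 J
h = PE/(mg) = 11710.0/(13.0·14.3) = 62.9909 m = 206.7 ft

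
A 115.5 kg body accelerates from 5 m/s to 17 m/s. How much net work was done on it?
W = ΔKE = ½m(v₂² − v₁²) = ½(115.5)(17² − 5²) = 15246.0 J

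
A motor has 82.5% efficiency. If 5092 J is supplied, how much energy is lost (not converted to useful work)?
W_lost = W_in(1 − η) = 5092·(1 − 0.825) = 891.1 J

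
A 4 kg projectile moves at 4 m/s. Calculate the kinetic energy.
KE = ½mv² = ½(4)(4)² = 32.0 J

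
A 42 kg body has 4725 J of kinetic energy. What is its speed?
v = √(2·KE/m) = √(2·4725/42) = 15.0 m/s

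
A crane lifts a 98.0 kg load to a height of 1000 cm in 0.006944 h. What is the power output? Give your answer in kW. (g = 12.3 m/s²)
Convert to SI: m = 98.0 kg, h = 10.0 m, t = 24.9984 s
P = mgh/t = (98.0)(12.3)(10.0)/24.9984 = 482.191 W = 0.4822 kW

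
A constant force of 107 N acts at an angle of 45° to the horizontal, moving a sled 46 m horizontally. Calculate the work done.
W = F·d·cosθ = (107)(46)cos(45°) = 3480 J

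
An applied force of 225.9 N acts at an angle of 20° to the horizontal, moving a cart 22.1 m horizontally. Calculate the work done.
W = F·d·cosθ = (225.9)(22.1)cos(20°) = 4691 J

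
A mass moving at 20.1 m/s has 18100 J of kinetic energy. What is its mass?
m = 2·KE/v² = 2·18100/(20.1)² = 89.6 kg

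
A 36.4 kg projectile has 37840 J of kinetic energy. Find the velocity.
v = √(2·KE/m) = √(2·37840/36.4) = 45.6 m/s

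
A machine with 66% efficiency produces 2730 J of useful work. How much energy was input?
W_in = W_out/η = 2730/0.66 = 4136 J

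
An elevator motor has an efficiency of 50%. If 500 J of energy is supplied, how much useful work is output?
W_out = η·W_in = 0.5·500 = 250.0 J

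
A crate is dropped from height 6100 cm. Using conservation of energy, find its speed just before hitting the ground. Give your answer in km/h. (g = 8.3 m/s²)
Convert to SI: h = 61.0 m
mgh = ½mv² ⇒ v = √(2gh) = √(2·8.3·61.0) = 31.8214 m/s = 114.6 km/h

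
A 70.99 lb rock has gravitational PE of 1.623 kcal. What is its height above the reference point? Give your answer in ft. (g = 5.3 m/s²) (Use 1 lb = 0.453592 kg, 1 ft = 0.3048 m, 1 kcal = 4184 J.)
Convert to SI: m = 32.2005 kg, PE = 6790.63 J
h = PE/(mg) = 6790.63/(32.2005·5.3) = 39.7898 m = 130.5 ft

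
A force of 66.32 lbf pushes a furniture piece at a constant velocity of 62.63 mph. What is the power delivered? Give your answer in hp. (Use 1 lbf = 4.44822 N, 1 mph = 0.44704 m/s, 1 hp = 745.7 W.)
Convert to SI: F = 295.006 N, v = 27.9981 m/s
P = Fv = (295.006)(27.9981) = 8259.61 W = 11.08 hp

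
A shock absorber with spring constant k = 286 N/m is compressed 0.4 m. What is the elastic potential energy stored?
PE = ½kx² = ½(286)(0.4)² = 22.88 J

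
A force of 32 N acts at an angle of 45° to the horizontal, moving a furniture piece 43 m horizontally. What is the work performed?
W = F·d·cosθ = (32)(43)cos(45°) = 973.0 J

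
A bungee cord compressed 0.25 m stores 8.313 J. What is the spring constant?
k = 2·PE/x² = 2·8.313/(0.25)² = 266.0 N/m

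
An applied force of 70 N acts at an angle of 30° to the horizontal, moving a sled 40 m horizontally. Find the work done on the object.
W = F·d·cosθ = (70)(40)cos(30°) = 2425 J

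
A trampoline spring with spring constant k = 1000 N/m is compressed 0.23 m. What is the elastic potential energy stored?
PE = ½kx² = ½(1000)(0.23)² = 26.45 J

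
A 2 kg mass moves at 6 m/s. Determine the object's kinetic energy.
KE = ½mv² = ½(2)(6)² = 36.0 J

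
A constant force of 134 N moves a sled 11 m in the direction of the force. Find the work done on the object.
W = F·d = (134)(11) = 1474 J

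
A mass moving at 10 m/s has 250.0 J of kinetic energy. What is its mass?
m = 2·KE/v² = 2·250.0/(10)² = 5.0 kg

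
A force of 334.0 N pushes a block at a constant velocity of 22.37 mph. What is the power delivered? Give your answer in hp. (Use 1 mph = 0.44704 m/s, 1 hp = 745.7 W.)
Convert to SI: F = 334.0 N, v = 10.0003 m/s
P = Fv = (334.0)(10.0003) = 3340.1 W = 4.479 hp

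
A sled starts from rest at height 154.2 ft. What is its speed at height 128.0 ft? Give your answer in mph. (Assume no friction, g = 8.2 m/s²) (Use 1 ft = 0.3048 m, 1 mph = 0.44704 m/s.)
Convert to SI: h₁−h₂ = 7.98576 m
mgh₁ = mgh₂ + ½mv² ⇒ v = √(2g(h₁−h₂)) = √(2·8.2·7.98576) = 11.4441 m/s = 25.6 mph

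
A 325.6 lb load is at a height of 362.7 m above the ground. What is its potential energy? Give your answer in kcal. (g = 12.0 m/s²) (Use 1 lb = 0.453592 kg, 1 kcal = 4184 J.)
Convert to SI: m = 147.69 kg, h = 362.7 m
PE = mgh = (147.69)(12.0)(362.7) = 642804 J = 153.6 kcal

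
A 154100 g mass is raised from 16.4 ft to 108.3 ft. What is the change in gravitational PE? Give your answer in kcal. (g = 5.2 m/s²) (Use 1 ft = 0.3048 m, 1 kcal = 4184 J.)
Convert to SI: m = 154.1 kg, Δh = 28.0111 m
ΔPE = mgΔh = (154.1)(5.2)(28.0111) = 22445.9 J = 5.365 kcal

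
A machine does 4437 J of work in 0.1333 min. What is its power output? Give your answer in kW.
Convert to SI: W = 4437.0 J, t = 7.998 s
P = W/t = 4437.0/7.998 = 554.764 W = 0.5548 kW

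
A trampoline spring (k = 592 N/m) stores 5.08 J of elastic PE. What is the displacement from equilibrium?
x = √(2·PE/k) = √(2·5.08/592) = 0.131 m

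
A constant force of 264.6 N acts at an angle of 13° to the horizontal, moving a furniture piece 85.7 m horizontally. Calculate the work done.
W = F·d·cosθ = (264.6)(85.7)cos(13°) = 22100 J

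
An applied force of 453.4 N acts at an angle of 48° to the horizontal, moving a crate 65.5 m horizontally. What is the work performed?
W = F·d·cosθ = (453.4)(65.5)cos(48°) = 19870 J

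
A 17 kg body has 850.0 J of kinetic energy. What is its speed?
v = √(2·KE/m) = √(2·850.0/17) = 10.0 m/s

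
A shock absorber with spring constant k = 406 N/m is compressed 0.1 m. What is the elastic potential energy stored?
PE = ½kx² = ½(406)(0.1)² = 2.03 J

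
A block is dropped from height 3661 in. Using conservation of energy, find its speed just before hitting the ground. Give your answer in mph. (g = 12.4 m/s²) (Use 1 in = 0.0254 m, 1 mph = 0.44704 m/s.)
Convert to SI: h = 92.9894 m
mgh = ½mv² ⇒ v = √(2gh) = √(2·12.4·92.9894) = 48.0223 m/s = 107.4 mph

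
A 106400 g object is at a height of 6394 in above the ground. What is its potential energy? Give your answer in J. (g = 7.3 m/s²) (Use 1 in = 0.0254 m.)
Convert to SI: m = 106.4 kg, h = 162.408 m
PE = mgh = (106.4)(7.3)(162.408) = 126100 J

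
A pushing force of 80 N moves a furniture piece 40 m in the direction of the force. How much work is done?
W = F·d = (80)(40) = 3200 J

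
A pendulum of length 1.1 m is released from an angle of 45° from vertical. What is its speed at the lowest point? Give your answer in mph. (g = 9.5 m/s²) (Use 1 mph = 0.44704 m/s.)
h = L(1 − cosθ) = 1.1(1 − cos45°) = 0.322183 m
v = √(2gh) = √(2·9.5·0.322183) = 2.47416 m/s = 5.535 mph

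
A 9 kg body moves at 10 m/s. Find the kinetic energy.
KE = ½mv² = ½(9)(10)² = 450.0 J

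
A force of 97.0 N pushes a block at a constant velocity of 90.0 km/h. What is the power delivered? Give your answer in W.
Convert to SI: F = 97.0 N, v = 25.0 m/s
P = Fv = (97.0)(25.0) = 2425 W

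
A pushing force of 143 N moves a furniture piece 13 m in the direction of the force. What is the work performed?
W = F·d = (143)(13) = 1859 J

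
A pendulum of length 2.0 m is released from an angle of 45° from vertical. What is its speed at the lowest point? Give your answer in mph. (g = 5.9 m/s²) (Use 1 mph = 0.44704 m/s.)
h = L(1 − cosθ) = 2.0(1 − cos45°) = 0.585786 m
v = √(2gh) = √(2·5.9·0.585786) = 2.62912 m/s = 5.881 mph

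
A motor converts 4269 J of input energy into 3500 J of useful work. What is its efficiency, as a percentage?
η = W_out/W_in = 3500/4269 = 81.99%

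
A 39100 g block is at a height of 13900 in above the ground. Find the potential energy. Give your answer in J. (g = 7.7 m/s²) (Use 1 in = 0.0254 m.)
Convert to SI: m = 39.1 kg, h = 353.06 m
PE = mgh = (39.1)(7.7)(353.06) = 106300 J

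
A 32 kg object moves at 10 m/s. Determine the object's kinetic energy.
KE = ½mv² = ½(32)(10)² = 1600.0 J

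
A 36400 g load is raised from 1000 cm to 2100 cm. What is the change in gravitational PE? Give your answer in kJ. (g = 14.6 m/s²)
Convert to SI: m = 36.4 kg, Δh = 11.0 m
ΔPE = mgΔh = (36.4)(14.6)(11.0) = 5845.84 J = 5.846 kJ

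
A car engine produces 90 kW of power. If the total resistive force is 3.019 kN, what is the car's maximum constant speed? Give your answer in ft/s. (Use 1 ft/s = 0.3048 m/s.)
Convert to SI: F = 3019.0 N
P = Fv ⇒ v = P/F = 90000 W/3019.0 N = 29.8112 m/s = 97.81 ft/s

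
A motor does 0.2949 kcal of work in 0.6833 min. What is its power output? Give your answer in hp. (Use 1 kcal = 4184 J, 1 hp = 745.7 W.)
Convert to SI: W = 1233.86 J, t = 40.998 s
P = W/t = 1233.86/40.998 = 30.0957 W = 0.04036 hp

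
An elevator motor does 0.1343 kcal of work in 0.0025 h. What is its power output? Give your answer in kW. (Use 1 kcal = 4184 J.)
Convert to SI: W = 561.911 J, t = 9.0 s
P = W/t = 561.911/9.0 = 62.4346 W = 0.06243 kW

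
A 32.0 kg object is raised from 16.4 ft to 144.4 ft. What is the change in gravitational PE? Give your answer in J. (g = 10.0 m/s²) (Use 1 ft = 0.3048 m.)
Convert to SI: m = 32.0 kg, Δh = 39.0144 m
ΔPE = mgΔh = (32.0)(10.0)(39.0144) = 12480 J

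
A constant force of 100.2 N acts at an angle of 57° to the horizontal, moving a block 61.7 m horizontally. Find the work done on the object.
W = F·d·cosθ = (100.2)(61.7)cos(57°) = 3367 J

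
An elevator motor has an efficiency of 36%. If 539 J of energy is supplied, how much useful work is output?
W_out = η·W_in = 0.36·539 = 194.04 J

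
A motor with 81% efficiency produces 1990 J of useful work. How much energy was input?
W_in = W_out/η = 1990/0.81 = 2457 J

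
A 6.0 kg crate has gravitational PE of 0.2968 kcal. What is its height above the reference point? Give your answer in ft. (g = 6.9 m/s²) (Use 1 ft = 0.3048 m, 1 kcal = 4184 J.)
Convert to SI: m = 6.0 kg, PE = 1241.81 J
h = PE/(mg) = 1241.81/(6.0·6.9) = 29.9954 m = 98.41 ft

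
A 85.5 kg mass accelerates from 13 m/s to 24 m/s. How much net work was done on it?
W = ΔKE = ½m(v₂² − v₁²) = ½(85.5)(24² − 13²) = 17399.25 J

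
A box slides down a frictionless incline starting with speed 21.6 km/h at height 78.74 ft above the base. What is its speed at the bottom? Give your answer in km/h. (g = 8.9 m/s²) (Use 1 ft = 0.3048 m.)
Convert to SI: v₀ = 6.0 m/s, h = 24.0 m
½mv₀² + mgh = ½mv² ⇒ v = √(v₀² + 2gh) = √(6.0² + 2·8.9·24.0) = 21.5221 m/s = 77.48 km/h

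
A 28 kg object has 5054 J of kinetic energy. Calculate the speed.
v = √(2·KE/m) = √(2·5054/28) = 19.0 m/s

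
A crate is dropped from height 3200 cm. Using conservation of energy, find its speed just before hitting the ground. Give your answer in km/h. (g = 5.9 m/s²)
Convert to SI: h = 32.0 m
mgh = ½mv² ⇒ v = √(2gh) = √(2·5.9·32.0) = 19.4319 m/s = 69.95 km/h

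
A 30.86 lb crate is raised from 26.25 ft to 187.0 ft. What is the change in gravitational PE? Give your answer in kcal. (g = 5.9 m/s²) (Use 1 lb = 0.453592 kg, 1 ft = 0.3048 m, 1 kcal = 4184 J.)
Convert to SI: m = 13.9978 kg, Δh = 48.9966 m
ΔPE = mgΔh = (13.9978)(5.9)(48.9966) = 4046.5 J = 0.9671 kcal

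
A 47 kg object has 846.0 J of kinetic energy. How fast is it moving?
v = √(2·KE/m) = √(2·846.0/47) = 6.0 m/s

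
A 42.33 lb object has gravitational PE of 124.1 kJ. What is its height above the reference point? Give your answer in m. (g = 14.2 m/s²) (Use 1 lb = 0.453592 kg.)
Convert to SI: m = 19.2005 kg, PE = 124100 J
h = PE/(mg) = 124100/(19.2005·14.2) = 455.2 m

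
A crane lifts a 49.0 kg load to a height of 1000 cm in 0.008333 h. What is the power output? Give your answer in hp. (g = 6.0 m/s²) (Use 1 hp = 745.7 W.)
Convert to SI: m = 49.0 kg, h = 10.0 m, t = 29.9988 s
P = mgh/t = (49.0)(6.0)(10.0)/29.9988 = 98.0039 W = 0.1314 hp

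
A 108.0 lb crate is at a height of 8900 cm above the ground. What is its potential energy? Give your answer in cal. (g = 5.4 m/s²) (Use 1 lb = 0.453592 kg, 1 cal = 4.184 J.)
Convert to SI: m = 48.9879 kg, h = 89.0 m
PE = mgh = (48.9879)(5.4)(89.0) = 23543.6 J = 5627 cal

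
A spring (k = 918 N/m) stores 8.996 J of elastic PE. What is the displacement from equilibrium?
x = √(2·PE/k) = √(2·8.996/918) = 0.14 m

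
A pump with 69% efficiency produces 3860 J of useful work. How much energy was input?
W_in = W_out/η = 3860/0.69 = 5594 J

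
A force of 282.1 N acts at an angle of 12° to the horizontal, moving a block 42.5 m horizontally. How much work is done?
W = F·d·cosθ = (282.1)(42.5)cos(12°) = 11730 J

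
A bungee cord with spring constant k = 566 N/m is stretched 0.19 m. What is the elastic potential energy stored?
PE = ½kx² = ½(566)(0.19)² = 10.22 J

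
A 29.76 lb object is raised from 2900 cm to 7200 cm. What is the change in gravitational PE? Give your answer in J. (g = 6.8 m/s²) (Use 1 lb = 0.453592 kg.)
Convert to SI: m = 13.4989 kg, Δh = 43.0 m
ΔPE = mgΔh = (13.4989)(6.8)(43.0) = 3947 J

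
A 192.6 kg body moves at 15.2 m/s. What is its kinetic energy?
KE = ½mv² = ½(192.6)(15.2)² = 22250 J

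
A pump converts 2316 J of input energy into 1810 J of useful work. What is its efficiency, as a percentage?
η = W_out/W_in = 1810/2316 = 78.15%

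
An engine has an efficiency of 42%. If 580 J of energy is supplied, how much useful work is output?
W_out = η·W_in = 0.42·580 = 243.6 J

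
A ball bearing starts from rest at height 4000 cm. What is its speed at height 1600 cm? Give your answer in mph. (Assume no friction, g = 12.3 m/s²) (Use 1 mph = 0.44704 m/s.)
Convert to SI: h₁−h₂ = 24.0 m
mgh₁ = mgh₂ + ½mv² ⇒ v = √(2g(h₁−h₂)) = √(2·12.3·24.0) = 24.2981 m/s = 54.35 mph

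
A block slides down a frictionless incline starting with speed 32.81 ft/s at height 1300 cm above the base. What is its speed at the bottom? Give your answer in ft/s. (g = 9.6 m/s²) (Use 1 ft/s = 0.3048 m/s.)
Convert to SI: v₀ = 10.0005 m/s, h = 13.0 m
½mv₀² + mgh = ½mv² ⇒ v = √(v₀² + 2gh) = √(10.0005² + 2·9.6·13.0) = 18.6979 m/s = 61.34 ft/s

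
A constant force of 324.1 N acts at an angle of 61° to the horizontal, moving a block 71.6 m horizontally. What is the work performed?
W = F·d·cosθ = (324.1)(71.6)cos(61°) = 11250 J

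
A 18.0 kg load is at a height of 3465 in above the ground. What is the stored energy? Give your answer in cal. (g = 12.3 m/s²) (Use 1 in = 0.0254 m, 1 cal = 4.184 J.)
Convert to SI: m = 18.0 kg, h = 88.011 m
PE = mgh = (18.0)(12.3)(88.011) = 19485.6 J = 4657 cal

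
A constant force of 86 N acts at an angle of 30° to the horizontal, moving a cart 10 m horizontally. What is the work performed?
W = F·d·cosθ = (86)(10)cos(30°) = 744.8 J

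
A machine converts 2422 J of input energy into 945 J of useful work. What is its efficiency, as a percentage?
η = W_out/W_in = 945/2422 = 39.02%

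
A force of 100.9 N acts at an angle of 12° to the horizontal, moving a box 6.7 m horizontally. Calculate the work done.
W = F·d·cosθ = (100.9)(6.7)cos(12°) = 661.3 J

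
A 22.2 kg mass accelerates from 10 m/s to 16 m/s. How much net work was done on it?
W = ΔKE = ½m(v₂² − v₁²) = ½(22.2)(16² − 10²) = 1731.6 J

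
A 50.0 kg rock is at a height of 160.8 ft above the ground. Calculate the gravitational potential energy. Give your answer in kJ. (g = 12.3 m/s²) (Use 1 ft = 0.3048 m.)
Convert to SI: m = 50.0 kg, h = 49.0118 m
PE = mgh = (50.0)(12.3)(49.0118) = 30142.3 J = 30.14 kJ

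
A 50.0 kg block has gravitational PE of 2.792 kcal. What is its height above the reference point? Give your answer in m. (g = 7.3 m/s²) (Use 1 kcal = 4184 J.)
Convert to SI: m = 50.0 kg, PE = 11681.7 J
h = PE/(mg) = 11681.7/(50.0·7.3) = 32.0 m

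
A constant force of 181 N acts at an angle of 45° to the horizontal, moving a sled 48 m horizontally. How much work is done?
W = F·d·cosθ = (181)(48)cos(45°) = 6143 J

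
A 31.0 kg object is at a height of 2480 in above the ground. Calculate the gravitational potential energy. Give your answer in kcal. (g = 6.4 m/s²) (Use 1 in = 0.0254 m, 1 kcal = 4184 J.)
Convert to SI: m = 31.0 kg, h = 62.992 m
PE = mgh = (31.0)(6.4)(62.992) = 12497.6 J = 2.987 kcal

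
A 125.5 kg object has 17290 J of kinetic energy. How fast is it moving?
v = √(2·KE/m) = √(2·17290/125.5) = 16.6 m/s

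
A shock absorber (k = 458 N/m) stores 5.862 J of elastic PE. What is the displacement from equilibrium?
x = √(2·PE/k) = √(2·5.862/458) = 0.16 m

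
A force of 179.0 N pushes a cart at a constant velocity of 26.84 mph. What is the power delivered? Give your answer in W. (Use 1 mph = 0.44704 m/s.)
Convert to SI: F = 179.0 N, v = 11.9986 m/s
P = Fv = (179.0)(11.9986) = 2148 W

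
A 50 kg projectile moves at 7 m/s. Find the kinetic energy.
KE = ½mv² = ½(50)(7)² = 1225.0 J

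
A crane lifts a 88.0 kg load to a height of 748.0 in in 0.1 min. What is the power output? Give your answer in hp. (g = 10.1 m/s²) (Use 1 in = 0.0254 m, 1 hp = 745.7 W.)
Convert to SI: m = 88.0 kg, h = 18.9992 m, t = 6.0 s
P = mgh/t = (88.0)(10.1)(18.9992)/6.0 = 2814.41 W = 3.774 hp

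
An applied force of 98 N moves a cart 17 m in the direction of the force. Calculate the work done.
W = F·d = (98)(17) = 1666 J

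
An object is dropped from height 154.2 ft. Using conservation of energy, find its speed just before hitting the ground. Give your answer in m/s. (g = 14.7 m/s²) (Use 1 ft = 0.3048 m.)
Convert to SI: h = 47.0002 m
mgh = ½mv² ⇒ v = √(2gh) = √(2·14.7·47.0002) = 37.17 m/s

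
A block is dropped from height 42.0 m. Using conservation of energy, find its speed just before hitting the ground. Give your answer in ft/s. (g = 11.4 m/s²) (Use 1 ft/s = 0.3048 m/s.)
mgh = ½mv² ⇒ v = √(2gh) = √(2·11.4·42.0) = 30.9451 m/s = 101.5 ft/s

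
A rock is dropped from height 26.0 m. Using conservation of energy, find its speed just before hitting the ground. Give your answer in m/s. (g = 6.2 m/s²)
mgh = ½mv² ⇒ v = √(2gh) = √(2·6.2·26.0) = 17.96 m/s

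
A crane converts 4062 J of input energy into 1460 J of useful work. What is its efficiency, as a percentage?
η = W_out/W_in = 1460/4062 = 35.94%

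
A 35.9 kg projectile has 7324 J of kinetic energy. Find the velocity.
v = √(2·KE/m) = √(2·7324/35.9) = 20.2 m/s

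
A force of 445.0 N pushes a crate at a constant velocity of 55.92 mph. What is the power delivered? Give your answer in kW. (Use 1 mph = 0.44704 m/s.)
Convert to SI: F = 445.0 N, v = 24.9985 m/s
P = Fv = (445.0)(24.9985) = 11124.3 W = 11.12 kW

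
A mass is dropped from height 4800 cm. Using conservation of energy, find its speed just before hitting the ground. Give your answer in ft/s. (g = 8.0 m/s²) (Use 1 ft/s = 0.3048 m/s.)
Convert to SI: h = 48.0 m
mgh = ½mv² ⇒ v = √(2gh) = √(2·8.0·48.0) = 27.7128 m/s = 90.92 ft/s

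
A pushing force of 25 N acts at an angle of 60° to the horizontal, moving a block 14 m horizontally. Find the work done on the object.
W = F·d·cosθ = (25)(14)cos(60°) = 175.0 J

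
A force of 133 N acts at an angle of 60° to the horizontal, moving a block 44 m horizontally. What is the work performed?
W = F·d·cosθ = (133)(44)cos(60°) = 2926 J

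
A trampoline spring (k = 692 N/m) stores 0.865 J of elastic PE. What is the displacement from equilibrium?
x = √(2·PE/k) = √(2·0.865/692) = 0.05 m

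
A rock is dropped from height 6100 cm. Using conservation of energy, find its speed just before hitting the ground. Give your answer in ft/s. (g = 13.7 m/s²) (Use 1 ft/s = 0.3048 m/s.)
Convert to SI: h = 61.0 m
mgh = ½mv² ⇒ v = √(2gh) = √(2·13.7·61.0) = 40.8828 m/s = 134.1 ft/s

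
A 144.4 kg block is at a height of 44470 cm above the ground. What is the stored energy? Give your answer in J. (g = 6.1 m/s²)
Convert to SI: m = 144.4 kg, h = 444.7 m
PE = mgh = (144.4)(6.1)(444.7) = 391700 J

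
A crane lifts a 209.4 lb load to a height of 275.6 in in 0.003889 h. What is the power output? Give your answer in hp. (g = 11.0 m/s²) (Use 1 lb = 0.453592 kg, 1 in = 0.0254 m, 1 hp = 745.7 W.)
Convert to SI: m = 94.9822 kg, h = 7.00024 m, t = 14.0004 s
P = mgh/t = (94.9822)(11.0)(7.00024)/14.0004 = 522.405 W = 0.7006 hp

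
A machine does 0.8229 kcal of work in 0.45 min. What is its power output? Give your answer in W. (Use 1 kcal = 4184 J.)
Convert to SI: W = 3443.01 J, t = 27.0 s
P = W/t = 3443.01/27.0 = 127.5 W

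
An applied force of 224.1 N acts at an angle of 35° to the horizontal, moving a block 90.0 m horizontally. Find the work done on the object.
W = F·d·cosθ = (224.1)(90.0)cos(35°) = 16520 J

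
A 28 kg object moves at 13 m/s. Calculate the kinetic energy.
KE = ½mv² = ½(28)(13)² = 2366.0 J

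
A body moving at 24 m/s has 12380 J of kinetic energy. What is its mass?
m = 2·KE/v² = 2·12380/(24)² = 42.99 kg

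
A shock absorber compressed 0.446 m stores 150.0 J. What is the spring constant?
k = 2·PE/x² = 2·150.0/(0.446)² = 1508 N/m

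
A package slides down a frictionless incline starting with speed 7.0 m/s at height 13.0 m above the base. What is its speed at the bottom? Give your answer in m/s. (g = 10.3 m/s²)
½mv₀² + mgh = ½mv² ⇒ v = √(v₀² + 2gh) = √(7.0² + 2·10.3·13.0) = 17.8 m/s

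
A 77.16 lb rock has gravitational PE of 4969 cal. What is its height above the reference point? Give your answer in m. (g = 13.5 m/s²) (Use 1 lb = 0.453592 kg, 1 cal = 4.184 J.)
Convert to SI: m = 34.9992 kg, PE = 20790.3 J
h = PE/(mg) = 20790.3/(34.9992·13.5) = 44.0 m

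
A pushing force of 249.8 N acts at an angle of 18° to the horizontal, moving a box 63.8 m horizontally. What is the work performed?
W = F·d·cosθ = (249.8)(63.8)cos(18°) = 15160 J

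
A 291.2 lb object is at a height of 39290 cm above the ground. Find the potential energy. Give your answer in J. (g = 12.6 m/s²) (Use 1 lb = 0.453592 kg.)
Convert to SI: m = 132.086 kg, h = 392.9 m
PE = mgh = (132.086)(12.6)(392.9) = 653900 J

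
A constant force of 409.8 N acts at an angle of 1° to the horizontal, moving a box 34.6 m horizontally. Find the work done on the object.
W = F·d·cosθ = (409.8)(34.6)cos(1°) = 14180 J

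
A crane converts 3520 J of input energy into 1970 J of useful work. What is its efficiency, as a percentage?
η = W_out/W_in = 1970/3520 = 55.97%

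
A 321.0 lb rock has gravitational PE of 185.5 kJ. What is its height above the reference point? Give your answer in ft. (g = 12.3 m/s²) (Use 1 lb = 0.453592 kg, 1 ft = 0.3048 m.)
Convert to SI: m = 145.603 kg, PE = 185500 J
h = PE/(mg) = 185500/(145.603·12.3) = 103.578 m = 339.8 ft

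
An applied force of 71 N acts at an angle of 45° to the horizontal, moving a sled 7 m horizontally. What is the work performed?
W = F·d·cosθ = (71)(7)cos(45°) = 351.4 J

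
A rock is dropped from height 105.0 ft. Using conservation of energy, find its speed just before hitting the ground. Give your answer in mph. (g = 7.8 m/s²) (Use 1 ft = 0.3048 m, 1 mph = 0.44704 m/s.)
Convert to SI: h = 32.004 m
mgh = ½mv² ⇒ v = √(2gh) = √(2·7.8·32.004) = 22.3442 m/s = 49.98 mph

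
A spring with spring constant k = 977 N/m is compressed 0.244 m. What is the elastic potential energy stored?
PE = ½kx² = ½(977)(0.244)² = 29.08 J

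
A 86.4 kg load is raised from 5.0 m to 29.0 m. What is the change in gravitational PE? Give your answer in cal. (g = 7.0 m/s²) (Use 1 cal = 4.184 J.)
ΔPE = mgΔh = (86.4)(7.0)(24.0) = 14515.2 J = 3469 cal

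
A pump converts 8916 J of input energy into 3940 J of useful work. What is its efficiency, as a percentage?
η = W_out/W_in = 3940/8916 = 44.19%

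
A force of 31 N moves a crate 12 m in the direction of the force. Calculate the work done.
W = F·d = (31)(12) = 372.0 J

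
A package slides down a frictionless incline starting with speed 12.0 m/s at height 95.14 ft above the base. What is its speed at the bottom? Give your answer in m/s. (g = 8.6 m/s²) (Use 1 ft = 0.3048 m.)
Convert to SI: v₀ = 12.0 m/s, h = 28.9987 m
½mv₀² + mgh = ½mv² ⇒ v = √(v₀² + 2gh) = √(12.0² + 2·8.6·28.9987) = 25.35 m/s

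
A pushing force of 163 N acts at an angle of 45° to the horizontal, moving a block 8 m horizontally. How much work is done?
W = F·d·cosθ = (163)(8)cos(45°) = 922.1 J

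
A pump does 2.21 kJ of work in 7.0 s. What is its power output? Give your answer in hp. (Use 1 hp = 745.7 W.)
Convert to SI: W = 2210.0 J, t = 7.0 s
P = W/t = 2210.0/7.0 = 315.714 W = 0.4234 hp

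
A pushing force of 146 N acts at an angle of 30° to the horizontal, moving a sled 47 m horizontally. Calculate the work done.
W = F·d·cosθ = (146)(47)cos(30°) = 5943 J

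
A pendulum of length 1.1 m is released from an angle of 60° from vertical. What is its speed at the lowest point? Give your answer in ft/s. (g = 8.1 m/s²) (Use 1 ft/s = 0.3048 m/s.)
h = L(1 − cosθ) = 1.1(1 − cos60°) = 0.55 m
v = √(2gh) = √(2·8.1·0.55) = 2.98496 m/s = 9.793 ft/s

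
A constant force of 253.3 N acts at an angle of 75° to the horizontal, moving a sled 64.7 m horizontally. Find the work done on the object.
W = F·d·cosθ = (253.3)(64.7)cos(75°) = 4242 J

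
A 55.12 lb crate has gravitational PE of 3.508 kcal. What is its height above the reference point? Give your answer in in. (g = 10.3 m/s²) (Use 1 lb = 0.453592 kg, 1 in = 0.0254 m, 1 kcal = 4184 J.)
Convert to SI: m = 25.002 kg, PE = 14677.5 J
h = PE/(mg) = 14677.5/(25.002·10.3) = 56.9954 m = 2244 in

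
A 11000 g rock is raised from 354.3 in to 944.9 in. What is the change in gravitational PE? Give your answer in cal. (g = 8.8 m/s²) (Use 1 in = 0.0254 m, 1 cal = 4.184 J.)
Convert to SI: m = 11.0 kg, Δh = 15.0012 m
ΔPE = mgΔh = (11.0)(8.8)(15.0012) = 1452.12 J = 347.1 cal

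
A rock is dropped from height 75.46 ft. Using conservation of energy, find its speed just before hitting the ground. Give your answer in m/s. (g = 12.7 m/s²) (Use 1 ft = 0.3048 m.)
Convert to SI: h = 23.0002 m
mgh = ½mv² ⇒ v = √(2gh) = √(2·12.7·23.0002) = 24.17 m/s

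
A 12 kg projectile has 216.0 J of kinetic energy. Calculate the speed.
v = √(2·KE/m) = √(2·216.0/12) = 6.0 m/s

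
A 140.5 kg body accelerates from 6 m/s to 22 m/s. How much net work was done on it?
W = ΔKE = ½m(v₂² − v₁²) = ½(140.5)(22² − 6²) = 31472.0 J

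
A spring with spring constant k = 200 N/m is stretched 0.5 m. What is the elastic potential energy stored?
PE = ½kx² = ½(200)(0.5)² = 25.0 J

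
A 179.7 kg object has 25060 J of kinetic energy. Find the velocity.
v = √(2·KE/m) = √(2·25060/179.7) = 16.7 m/s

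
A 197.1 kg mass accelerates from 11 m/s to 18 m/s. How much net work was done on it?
W = ΔKE = ½m(v₂² − v₁²) = ½(197.1)(18² − 11²) = 20005.65 J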